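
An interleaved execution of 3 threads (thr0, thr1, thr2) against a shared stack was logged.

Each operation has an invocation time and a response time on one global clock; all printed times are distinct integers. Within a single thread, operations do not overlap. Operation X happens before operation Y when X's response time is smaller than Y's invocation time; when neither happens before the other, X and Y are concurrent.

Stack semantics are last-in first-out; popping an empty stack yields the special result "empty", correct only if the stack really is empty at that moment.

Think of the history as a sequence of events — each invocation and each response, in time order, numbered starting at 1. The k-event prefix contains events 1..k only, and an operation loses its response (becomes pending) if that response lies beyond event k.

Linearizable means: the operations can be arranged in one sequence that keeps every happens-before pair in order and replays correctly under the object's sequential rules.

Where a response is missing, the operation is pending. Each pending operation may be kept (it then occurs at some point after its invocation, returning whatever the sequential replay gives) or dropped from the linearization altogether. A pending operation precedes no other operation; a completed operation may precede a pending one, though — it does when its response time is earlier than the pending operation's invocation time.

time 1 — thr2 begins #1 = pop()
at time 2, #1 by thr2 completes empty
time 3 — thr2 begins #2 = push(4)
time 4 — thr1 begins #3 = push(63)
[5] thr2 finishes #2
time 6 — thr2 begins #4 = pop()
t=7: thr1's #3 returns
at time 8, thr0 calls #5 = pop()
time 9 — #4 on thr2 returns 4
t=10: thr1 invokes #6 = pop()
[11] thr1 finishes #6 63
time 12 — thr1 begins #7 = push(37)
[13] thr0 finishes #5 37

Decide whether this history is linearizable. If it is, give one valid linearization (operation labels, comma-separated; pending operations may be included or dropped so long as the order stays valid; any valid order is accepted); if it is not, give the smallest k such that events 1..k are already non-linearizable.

after step 1 (#1 pop() → empty): stack <>
after step 2 (#2 push(4)): stack <4>
after step 3 (#4 pop() → 4): stack <>
after step 4 (#3 push(63)): stack <63>
after step 5 (#6 pop() → 63): stack <>
after step 6 (#7 push(37) (pending, included)): stack <37>
after step 7 (#5 pop() → 37): stack <>

linearizable — witness: #1, #2, #4, #3, #6, #7, #5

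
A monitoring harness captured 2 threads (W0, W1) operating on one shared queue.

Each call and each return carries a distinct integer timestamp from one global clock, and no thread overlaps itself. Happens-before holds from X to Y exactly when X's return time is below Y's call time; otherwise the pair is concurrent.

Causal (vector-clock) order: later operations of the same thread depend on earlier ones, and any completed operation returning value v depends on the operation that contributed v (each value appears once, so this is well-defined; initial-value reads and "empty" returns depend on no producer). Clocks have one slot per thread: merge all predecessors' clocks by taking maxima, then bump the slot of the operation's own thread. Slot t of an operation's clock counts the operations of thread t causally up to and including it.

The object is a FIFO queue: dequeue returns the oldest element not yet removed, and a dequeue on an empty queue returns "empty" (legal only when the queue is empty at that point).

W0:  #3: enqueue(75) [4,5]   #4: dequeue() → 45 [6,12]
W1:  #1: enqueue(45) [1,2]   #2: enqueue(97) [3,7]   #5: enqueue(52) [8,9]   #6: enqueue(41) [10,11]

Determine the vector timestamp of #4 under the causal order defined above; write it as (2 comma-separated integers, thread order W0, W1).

(2, 1)

#1, invoked 1, has no incoming edges; only W1's bump applies → (0, 1)
#3, invoked 4, has no incoming edges; only W0's bump applies → (1, 0)
#2, invoked 3, takes VC(#1)=(0, 1) under max, adds 1 for W1 → (0, 2)
#5, invoked 8, takes VC(#2)=(0, 2) under max, adds 1 for W1 → (0, 3)
#4, invoked 6, takes VC(#1)=(0, 1), VC(#3)=(1, 0) under max, adds 1 for W0 → (2, 1)
#6, invoked 10, takes VC(#5)=(0, 3) under max, adds 1 for W1 → (0, 4)
target: VC(#4) = (2, 1)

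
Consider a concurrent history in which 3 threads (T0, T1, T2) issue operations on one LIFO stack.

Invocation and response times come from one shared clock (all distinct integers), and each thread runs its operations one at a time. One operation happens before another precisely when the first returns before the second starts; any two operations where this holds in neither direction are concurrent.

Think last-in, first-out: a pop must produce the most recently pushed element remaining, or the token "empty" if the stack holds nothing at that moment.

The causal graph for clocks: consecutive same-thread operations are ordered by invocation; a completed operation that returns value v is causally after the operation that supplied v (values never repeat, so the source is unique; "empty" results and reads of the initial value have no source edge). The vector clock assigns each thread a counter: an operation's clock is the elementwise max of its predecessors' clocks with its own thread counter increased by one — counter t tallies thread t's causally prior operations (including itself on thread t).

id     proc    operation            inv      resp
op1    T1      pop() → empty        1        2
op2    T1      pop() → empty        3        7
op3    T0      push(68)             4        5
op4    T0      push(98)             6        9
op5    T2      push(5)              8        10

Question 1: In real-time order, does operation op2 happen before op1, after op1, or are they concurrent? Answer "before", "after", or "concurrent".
op2 spans [3,7], op1 spans [1,2]
resp(op1)=2 < inv(op2)=3

after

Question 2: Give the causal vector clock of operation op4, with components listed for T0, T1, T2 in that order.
op5 (invocation 8): nothing precedes it; T2's component alone gives (0, 0, 1)
op1 (invocation 1): nothing precedes it; T1's component alone gives (0, 1, 0)
op3 (invocation 4): nothing precedes it; T0's component alone gives (1, 0, 0)
invoked at 3, op2 merges VC(op1)=(0, 1, 0) and bumps T1's slot → (0, 2, 0)
invoked at 6, op4 merges VC(op3)=(1, 0, 0) and bumps T0's slot → (2, 0, 0)
target: VC(op4) = (2, 0, 0)

(2, 0, 0)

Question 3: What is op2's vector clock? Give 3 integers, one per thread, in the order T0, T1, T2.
invoked at 8, op5 has no predecessors; its own T2 bump gives (0, 0, 1)
invoked at 1, op1 has no predecessors; its own T1 bump gives (0, 1, 0)
invoked at 4, op3 has no predecessors; its own T0 bump gives (1, 0, 0)
VC(op2, invoked at 3): max of VC(op1)=(0, 1, 0), then +1 on thread T1 → (0, 2, 0)
VC(op4, invoked at 6): max of VC(op3)=(1, 0, 0), then +1 on thread T0 → (2, 0, 0)
target: VC(op2) = (0, 2, 0)

(0, 2, 0)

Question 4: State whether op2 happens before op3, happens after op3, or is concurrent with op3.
op2 spans [3,7], op3 spans [4,5]
the intervals overlap in both directions

concurrent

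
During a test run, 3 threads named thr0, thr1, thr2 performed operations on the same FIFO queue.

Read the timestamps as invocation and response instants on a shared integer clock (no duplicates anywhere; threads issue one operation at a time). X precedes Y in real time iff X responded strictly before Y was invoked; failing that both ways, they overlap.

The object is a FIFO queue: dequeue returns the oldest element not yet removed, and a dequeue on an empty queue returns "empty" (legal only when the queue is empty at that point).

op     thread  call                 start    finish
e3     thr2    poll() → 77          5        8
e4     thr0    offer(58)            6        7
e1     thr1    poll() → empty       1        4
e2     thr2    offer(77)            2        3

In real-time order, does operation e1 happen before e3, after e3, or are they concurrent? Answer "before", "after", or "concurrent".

before

e1 spans [1,4], e3 spans [5,8]
resp(e1)=4 < inv(e3)=5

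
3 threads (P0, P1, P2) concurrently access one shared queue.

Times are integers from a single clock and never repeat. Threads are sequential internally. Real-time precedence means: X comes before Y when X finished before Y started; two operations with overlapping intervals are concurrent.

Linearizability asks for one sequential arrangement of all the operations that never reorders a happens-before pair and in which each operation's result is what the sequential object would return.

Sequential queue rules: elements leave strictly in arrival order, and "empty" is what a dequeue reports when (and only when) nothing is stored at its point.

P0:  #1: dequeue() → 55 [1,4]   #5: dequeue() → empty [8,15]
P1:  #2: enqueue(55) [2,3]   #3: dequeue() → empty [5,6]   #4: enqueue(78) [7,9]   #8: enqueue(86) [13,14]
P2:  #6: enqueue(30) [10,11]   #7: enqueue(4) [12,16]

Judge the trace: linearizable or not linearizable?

linearizable

a witness: #2, #1, #3, #5, #4, #6, #7, #8
1. #2 enqueue(55), leaving queue <55>
2. #1 dequeue() → 55, leaving queue <>
3. #3 dequeue() → empty, leaving queue <>
4. #5 dequeue() → empty, leaving queue <>
5. #4 enqueue(78), leaving queue <78>
6. #6 enqueue(30), leaving queue <78,30>
7. #7 enqueue(4), leaving queue <78,30,4>
8. #8 enqueue(86), leaving queue <78,30,4,86>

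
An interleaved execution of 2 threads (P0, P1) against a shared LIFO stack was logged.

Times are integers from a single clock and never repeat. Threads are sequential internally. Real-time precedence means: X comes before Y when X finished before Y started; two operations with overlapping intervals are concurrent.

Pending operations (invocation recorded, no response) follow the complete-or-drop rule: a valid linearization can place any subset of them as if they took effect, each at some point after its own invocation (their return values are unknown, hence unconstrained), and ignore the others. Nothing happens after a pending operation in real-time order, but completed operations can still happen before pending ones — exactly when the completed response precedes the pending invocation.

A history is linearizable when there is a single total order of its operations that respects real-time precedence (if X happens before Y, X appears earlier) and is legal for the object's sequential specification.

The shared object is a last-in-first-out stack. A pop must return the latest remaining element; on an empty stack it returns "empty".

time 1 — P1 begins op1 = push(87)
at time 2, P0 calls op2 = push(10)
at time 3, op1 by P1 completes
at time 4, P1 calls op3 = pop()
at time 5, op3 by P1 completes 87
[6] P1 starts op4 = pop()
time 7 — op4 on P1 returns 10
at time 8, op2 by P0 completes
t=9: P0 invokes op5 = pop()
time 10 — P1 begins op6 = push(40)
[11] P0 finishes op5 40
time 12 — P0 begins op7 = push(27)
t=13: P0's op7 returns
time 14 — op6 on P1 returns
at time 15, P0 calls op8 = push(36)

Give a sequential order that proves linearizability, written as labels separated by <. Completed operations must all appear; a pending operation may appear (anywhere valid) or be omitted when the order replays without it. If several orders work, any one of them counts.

op1 < op3 < op2 < op4 < op6 < op5 < op7

after step 1 (op1 push(87)): stack <87>
after step 2 (op3 pop() → 87): stack <>
after step 3 (op2 push(10)): stack <10>
after step 4 (op4 pop() → 10): stack <>
after step 5 (op6 push(40)): stack <40>
after step 6 (op5 pop() → 40): stack <>
after step 7 (op7 push(27)): stack <27>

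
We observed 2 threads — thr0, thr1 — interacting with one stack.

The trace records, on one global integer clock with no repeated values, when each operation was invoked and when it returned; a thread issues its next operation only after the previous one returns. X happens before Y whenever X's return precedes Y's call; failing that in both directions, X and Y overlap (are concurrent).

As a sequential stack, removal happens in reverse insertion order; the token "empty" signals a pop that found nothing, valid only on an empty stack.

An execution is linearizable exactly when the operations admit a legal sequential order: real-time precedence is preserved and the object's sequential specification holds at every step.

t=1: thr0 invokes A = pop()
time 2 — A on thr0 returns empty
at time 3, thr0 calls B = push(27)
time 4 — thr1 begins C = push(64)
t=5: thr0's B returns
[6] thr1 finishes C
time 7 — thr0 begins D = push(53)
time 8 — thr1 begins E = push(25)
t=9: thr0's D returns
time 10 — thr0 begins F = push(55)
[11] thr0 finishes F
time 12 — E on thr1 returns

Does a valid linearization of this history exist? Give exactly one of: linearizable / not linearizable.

a witness: A, B, C, D, E, F
step 1: A pop() → empty — stack <>
step 2: B push(27) — stack <27>
step 3: C push(64) — stack <27,64>
step 4: D push(53) — stack <27,64,53>
step 5: E push(25) — stack <27,64,53,25>
step 6: F push(55) — stack <27,64,53,25,55>

linearizable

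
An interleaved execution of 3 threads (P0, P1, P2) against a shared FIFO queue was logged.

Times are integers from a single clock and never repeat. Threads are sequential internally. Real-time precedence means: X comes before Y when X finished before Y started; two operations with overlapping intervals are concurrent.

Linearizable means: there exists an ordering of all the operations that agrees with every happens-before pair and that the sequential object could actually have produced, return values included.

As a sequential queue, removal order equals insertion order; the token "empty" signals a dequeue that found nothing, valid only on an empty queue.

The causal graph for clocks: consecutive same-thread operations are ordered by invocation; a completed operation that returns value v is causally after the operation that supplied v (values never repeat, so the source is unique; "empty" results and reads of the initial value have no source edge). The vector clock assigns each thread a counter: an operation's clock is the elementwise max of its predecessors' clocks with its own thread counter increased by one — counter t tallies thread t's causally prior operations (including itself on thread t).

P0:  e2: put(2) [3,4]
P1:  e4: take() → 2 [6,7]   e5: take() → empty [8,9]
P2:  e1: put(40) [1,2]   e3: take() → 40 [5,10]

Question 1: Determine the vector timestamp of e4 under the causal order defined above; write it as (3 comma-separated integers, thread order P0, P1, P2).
(1, 1, 0)

e1, invoked 1, has no incoming edges; only P2's bump applies → (0, 0, 1)
e2, invoked 3, has no incoming edges; only P0's bump applies → (1, 0, 0)
merge at e3 (invoked 5): VC(e1)=(0, 0, 1), own-thread bump on P2 → (0, 0, 2)
merge at e4 (invoked 6): VC(e2)=(1, 0, 0), own-thread bump on P1 → (1, 1, 0)
merge at e5 (invoked 8): VC(e4)=(1, 1, 0), own-thread bump on P1 → (1, 2, 0)
target: VC(e4) = (1, 1, 0)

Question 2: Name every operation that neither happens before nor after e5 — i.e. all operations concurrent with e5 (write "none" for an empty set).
e3

e5 spans [8,9]; an op avoiding the whole window 8..9 is ordered, any other is concurrent
e1 [1,2]: before
e2 [3,4]: before
e3 [5,10]: concurrent
e4 [6,7]: before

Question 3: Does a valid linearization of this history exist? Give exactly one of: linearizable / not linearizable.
linearizable

one valid linearization: e1, e2, e3, e4, e5
after step 1 (e1 put(40)): queue <40>
after step 2 (e2 put(2)): queue <40,2>
after step 3 (e3 take() → 40): queue <2>
after step 4 (e4 take() → 2): queue <>
after step 5 (e5 take() → empty): queue <>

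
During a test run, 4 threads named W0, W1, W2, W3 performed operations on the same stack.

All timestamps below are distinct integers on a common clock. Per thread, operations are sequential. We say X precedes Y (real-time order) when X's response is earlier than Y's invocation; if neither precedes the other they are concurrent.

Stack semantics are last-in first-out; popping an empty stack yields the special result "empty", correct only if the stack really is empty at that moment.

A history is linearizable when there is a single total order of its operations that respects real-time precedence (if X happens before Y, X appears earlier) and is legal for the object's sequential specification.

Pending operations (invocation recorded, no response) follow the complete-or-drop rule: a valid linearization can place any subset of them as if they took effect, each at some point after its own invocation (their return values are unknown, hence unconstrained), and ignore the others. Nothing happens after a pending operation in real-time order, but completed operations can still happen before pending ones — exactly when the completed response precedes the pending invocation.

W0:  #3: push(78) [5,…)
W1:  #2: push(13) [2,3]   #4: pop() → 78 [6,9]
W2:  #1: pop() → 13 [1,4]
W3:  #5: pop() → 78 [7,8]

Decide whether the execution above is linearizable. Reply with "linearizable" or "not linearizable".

the violation lands at event 9, #4's response at time 9: events 1..8 linearize, events 1..9 do not
all 4 real-time-respecting orders fail — 4 completed stack operations, no legal replay
every completion of the 1 pending operation (#3) was checked; none linearizes
take #1, #2, #4, #5 (pending dropped): step 1 already fails, because #1 pop() → 13 cannot occur there
take #1, #2, #5, #4 (pending dropped): step 1 already fails, because #1 pop() → 13 cannot occur there

not linearizable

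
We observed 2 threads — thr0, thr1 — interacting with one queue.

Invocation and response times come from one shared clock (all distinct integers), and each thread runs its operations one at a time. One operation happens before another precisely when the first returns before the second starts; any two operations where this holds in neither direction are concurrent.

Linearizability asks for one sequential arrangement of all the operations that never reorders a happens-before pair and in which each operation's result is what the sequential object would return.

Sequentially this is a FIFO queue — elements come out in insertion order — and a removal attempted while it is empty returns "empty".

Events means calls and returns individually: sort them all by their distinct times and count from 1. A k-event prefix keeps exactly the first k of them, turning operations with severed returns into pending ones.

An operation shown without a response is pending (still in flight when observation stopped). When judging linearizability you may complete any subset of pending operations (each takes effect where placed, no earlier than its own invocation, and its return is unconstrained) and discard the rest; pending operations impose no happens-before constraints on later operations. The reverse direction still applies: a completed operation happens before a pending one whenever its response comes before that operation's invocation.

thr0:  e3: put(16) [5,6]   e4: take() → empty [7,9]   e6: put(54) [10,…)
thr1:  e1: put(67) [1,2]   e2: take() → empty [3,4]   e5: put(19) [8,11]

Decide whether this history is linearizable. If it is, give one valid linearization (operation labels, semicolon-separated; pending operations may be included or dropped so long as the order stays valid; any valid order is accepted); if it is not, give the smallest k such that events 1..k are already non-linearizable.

the violation lands at event 4, e2's response at time 4: events 1..3 linearize, events 1..4 do not
one real-time candidate order over the 2 completed operations — the queue replay rejects it
one such order, e1, e2, breaks at step 2 where e2 take() → empty is illegal

not linearizable — minimal violating prefix: 4 events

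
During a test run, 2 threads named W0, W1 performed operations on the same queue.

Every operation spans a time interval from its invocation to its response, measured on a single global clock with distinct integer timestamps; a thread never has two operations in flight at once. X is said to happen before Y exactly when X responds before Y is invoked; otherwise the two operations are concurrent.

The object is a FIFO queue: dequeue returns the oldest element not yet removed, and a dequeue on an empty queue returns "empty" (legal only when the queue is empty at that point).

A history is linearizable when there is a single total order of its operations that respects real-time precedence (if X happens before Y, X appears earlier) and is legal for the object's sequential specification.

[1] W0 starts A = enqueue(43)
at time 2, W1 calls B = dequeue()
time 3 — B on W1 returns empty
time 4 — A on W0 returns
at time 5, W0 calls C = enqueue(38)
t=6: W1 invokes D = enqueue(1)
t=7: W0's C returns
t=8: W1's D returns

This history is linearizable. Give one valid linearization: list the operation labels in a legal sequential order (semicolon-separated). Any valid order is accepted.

B; A; C; D

after step 1 (B dequeue() → empty): queue <>
after step 2 (A enqueue(43)): queue <43>
after step 3 (C enqueue(38)): queue <43,38>
after step 4 (D enqueue(1)): queue <43,38,1>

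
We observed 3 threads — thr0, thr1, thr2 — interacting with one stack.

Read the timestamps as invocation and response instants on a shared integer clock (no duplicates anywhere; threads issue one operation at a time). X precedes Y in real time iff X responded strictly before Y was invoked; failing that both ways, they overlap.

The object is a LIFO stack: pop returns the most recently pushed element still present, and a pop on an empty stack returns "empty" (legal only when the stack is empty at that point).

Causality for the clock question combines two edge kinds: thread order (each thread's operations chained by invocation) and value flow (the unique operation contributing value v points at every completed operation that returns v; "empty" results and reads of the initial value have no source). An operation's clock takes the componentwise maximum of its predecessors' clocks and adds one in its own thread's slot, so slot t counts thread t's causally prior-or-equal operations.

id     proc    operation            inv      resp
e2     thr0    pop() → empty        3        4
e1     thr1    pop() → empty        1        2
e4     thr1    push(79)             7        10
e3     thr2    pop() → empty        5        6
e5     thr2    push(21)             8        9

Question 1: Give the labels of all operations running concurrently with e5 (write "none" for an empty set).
e5 runs from 8 to 9; window-overlapping ops are concurrent
e1 [1,2]: before
e2 [3,4]: before
e3 [5,6]: before
e4 [7,10]: concurrent

e4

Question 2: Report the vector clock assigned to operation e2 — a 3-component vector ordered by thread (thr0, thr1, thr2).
no predecessors for e3 (invoked 5): thr2 increments from zero → (0, 0, 1)
no predecessors for e1 (invoked 1): thr1 increments from zero → (0, 1, 0)
no predecessors for e2 (invoked 3): thr0 increments from zero → (1, 0, 0)
e5 (invocation 8): componentwise max over VC(e3)=(0, 0, 1), +1 at thr2, giving (0, 0, 2)
e4 (invocation 7): componentwise max over VC(e1)=(0, 1, 0), +1 at thr1, giving (0, 2, 0)
target: VC(e2) = (1, 0, 0)

(1, 0, 0)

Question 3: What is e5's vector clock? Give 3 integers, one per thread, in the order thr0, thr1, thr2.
invoked at 5, e3 has no predecessors; its own thr2 bump gives (0, 0, 1)
invoked at 1, e1 has no predecessors; its own thr1 bump gives (0, 1, 0)
invoked at 3, e2 has no predecessors; its own thr0 bump gives (1, 0, 0)
merge at e5 (invoked 8): VC(e3)=(0, 0, 1), own-thread bump on thr2 → (0, 0, 2)
merge at e4 (invoked 7): VC(e1)=(0, 1, 0), own-thread bump on thr1 → (0, 2, 0)
target: VC(e5) = (0, 0, 2)

(0, 0, 2)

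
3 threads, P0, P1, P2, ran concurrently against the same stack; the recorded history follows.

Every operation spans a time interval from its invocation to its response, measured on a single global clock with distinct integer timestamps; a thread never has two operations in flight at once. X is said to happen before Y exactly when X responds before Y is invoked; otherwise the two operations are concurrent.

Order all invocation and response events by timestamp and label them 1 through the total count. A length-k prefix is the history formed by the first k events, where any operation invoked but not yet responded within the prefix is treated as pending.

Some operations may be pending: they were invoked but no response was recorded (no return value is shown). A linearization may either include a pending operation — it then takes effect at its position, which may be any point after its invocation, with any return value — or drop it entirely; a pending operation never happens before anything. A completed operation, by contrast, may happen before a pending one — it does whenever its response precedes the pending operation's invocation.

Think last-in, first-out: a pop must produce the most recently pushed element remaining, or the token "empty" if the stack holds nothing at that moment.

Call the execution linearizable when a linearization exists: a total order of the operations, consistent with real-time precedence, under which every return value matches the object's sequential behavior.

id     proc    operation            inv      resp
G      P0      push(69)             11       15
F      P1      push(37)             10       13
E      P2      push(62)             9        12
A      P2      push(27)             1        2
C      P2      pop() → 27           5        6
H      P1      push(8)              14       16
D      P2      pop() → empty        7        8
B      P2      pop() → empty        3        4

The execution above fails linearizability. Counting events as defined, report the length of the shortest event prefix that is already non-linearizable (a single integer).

a valid linearization of events 1..3 exists, for instance A:
after step 1 (A push(27)): stack <27>
once event 4 joins (B's response, time 4), exhaustive search finds no witness
sample order A, B stalls at step 2 — B pop() → empty has no legal effect

4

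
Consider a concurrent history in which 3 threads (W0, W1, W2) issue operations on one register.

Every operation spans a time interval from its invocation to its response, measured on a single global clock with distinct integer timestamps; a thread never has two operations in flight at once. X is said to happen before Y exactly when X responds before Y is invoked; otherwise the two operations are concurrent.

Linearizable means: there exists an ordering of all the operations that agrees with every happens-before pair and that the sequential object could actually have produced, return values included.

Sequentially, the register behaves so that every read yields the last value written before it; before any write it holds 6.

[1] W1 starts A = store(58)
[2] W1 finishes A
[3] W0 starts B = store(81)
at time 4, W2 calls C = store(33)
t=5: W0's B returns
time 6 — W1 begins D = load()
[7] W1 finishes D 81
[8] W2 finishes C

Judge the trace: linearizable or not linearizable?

witness order: A, B, D, C
after step 1 (A store(58)): value 58
after step 2 (B store(81)): value 81
after step 3 (D load() → 81): value 81
after step 4 (C store(33)): value 33

linearizable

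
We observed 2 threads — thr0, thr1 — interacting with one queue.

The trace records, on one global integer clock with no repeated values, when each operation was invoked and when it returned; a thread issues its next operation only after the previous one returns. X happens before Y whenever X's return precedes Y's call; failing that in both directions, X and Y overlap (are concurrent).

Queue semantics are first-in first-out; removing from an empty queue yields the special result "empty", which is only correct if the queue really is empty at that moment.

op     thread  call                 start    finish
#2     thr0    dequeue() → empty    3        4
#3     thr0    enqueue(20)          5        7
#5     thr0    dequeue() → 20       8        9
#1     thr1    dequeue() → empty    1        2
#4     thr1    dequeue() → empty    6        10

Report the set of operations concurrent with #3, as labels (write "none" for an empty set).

#3 spans [5,7]; an op avoiding the whole window 5..7 is ordered, any other is concurrent
#1 [1,2]: before
#2 [3,4]: before
#4 [6,10]: concurrent
#5 [8,9]: after

#4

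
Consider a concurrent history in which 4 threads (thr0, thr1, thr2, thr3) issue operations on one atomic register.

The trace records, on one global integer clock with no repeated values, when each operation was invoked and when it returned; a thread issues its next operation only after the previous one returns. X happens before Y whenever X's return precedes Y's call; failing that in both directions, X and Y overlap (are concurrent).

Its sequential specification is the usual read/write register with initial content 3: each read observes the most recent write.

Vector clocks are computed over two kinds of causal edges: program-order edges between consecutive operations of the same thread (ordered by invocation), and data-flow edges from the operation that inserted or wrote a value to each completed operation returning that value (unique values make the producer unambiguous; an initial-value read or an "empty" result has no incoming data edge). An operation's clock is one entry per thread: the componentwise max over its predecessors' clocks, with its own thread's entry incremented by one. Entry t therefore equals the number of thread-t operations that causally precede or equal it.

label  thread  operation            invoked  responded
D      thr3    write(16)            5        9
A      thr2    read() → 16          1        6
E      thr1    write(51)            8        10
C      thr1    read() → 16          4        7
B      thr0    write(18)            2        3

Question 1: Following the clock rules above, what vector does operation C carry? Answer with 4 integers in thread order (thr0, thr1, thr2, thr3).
(0, 1, 0, 1)

D, invoked 5, has no incoming edges; only thr3's bump applies → (0, 0, 0, 1)
B, invoked 2, has no incoming edges; only thr0's bump applies → (1, 0, 0, 0)
A, invoked 1, takes VC(D)=(0, 0, 0, 1) under max, adds 1 for thr2 → (0, 0, 1, 1)
C, invoked 4, takes VC(D)=(0, 0, 0, 1) under max, adds 1 for thr1 → (0, 1, 0, 1)
E, invoked 8, takes VC(C)=(0, 1, 0, 1) under max, adds 1 for thr1 → (0, 2, 0, 1)
target: VC(C) = (0, 1, 0, 1)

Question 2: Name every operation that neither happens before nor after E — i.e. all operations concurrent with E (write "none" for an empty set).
D

E runs from 8 to 10; window-overlapping ops are concurrent
A [1,6]: before
B [2,3]: before
C [4,7]: before
D [5,9]: concurrent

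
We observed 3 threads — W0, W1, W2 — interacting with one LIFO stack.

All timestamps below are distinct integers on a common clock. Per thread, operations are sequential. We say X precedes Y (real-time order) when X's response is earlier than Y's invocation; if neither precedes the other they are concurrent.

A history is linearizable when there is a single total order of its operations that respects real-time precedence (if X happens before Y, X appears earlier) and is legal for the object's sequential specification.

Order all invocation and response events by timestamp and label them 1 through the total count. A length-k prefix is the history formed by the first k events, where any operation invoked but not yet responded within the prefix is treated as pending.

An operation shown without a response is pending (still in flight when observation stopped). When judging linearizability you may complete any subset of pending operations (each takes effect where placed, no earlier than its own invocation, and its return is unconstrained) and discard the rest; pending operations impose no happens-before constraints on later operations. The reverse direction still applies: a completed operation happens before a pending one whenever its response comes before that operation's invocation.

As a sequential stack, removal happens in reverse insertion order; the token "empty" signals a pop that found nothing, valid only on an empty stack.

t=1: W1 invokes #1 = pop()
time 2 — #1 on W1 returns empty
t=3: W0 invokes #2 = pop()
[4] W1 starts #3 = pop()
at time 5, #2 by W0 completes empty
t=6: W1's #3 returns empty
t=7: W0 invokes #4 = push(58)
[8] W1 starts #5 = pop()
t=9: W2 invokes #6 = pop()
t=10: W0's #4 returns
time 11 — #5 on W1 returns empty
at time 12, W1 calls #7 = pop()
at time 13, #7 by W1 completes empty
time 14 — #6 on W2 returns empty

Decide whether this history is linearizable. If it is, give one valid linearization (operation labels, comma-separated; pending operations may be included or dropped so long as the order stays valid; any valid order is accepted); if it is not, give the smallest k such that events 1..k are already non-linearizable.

not linearizable — minimal violating prefix: 14 events

events 1..13 are fine; event 14 — the response of #6 at time 14 — makes the prefix non-linearizable
checked exhaustively: 16 real-time-consistent orders of 7 completed operations, zero legal LIFO stack replays
sample order #1, #2, #3, #4, #5, #6, #7 stalls at step 5 — #5 pop() → empty has no legal effect
sample order #1, #2, #3, #4, #5, #7, #6 stalls at step 5 — #5 pop() → empty has no legal effect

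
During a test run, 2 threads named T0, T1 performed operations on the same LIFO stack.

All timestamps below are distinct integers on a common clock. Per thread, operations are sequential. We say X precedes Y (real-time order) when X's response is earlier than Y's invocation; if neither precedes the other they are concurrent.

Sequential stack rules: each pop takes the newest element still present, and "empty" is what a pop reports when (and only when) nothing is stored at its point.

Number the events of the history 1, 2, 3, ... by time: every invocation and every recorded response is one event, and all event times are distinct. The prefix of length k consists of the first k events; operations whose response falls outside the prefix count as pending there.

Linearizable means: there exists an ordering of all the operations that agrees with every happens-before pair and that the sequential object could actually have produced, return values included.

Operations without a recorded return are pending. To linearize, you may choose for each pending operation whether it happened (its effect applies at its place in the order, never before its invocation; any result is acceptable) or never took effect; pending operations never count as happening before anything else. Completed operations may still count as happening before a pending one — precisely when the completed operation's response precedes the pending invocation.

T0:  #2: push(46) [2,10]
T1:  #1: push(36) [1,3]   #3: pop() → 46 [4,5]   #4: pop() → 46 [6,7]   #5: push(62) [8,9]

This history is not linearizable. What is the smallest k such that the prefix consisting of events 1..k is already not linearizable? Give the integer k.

a valid linearization of events 1..6 exists, for instance #1, #2, #3:
step 1: #1 push(36) — stack <36>
step 2: #2 push(46) (pending, included) — stack <36,46>
step 3: #3 pop() → 46 — stack <36>
adding event 7 (#4 responds at 7) leaves no legal real-time order
no completion choice of the 1 pending operation (#2) rescues it — every subset was tried
for example #1, #3, #4 (pending dropped) fails at step 2: #3 pop() → 46 is not legal there

7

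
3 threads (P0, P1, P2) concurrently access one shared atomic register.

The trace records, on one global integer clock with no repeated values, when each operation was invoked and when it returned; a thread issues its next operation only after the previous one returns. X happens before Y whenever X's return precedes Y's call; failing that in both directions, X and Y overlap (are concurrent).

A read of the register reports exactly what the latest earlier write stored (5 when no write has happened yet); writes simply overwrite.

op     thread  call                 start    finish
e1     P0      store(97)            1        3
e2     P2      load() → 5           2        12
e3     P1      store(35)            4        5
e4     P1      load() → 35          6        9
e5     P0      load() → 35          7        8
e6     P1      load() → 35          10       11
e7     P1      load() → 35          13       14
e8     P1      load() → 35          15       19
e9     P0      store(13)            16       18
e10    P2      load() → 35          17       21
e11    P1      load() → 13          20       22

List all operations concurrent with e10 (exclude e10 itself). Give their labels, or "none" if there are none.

e11, e8, e9

concurrent with e10 ([17,21]): every op whose interval crosses 17..21
e1 [1,3]: before
e2 [2,12]: before
e3 [4,5]: before
e4 [6,9]: before
e5 [7,8]: before
e6 [10,11]: before
e7 [13,14]: before
e8 [15,19]: concurrent
e9 [16,18]: concurrent
e11 [20,22]: concurrent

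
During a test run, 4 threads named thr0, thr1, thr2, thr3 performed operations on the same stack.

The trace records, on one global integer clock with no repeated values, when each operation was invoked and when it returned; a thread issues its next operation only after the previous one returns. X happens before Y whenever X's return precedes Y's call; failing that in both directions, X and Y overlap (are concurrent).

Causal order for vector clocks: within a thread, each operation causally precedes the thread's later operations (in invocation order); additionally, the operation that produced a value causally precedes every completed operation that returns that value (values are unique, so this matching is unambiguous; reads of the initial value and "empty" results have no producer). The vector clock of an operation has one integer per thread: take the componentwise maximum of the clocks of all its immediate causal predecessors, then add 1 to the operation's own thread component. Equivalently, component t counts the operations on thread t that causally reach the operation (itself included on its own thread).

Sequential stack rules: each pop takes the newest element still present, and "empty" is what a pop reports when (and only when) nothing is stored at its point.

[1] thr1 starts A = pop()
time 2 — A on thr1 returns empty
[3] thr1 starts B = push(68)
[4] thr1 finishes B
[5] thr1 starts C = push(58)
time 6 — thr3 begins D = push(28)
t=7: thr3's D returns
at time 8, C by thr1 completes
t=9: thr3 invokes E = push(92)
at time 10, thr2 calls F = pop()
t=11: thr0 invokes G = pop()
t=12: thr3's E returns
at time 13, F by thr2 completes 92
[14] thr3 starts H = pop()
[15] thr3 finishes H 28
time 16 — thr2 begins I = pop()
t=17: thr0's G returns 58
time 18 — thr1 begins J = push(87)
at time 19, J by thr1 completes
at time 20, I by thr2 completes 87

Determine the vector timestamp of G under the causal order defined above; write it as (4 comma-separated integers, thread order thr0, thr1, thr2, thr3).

(1, 3, 0, 0)

VC(D, invoked at 6): no causal predecessors; +1 on thr3 → (0, 0, 0, 1)
VC(A, invoked at 1): no causal predecessors; +1 on thr1 → (0, 1, 0, 0)
E, invoked 9, takes VC(D)=(0, 0, 0, 1) under max, adds 1 for thr3 → (0, 0, 0, 2)
B, invoked 3, takes VC(A)=(0, 1, 0, 0) under max, adds 1 for thr1 → (0, 2, 0, 0)
H, invoked 14, takes VC(D)=(0, 0, 0, 1), VC(E)=(0, 0, 0, 2) under max, adds 1 for thr3 → (0, 0, 0, 3)
F, invoked 10, takes VC(E)=(0, 0, 0, 2) under max, adds 1 for thr2 → (0, 0, 1, 2)
C, invoked 5, takes VC(B)=(0, 2, 0, 0) under max, adds 1 for thr1 → (0, 3, 0, 0)
J, invoked 18, takes VC(C)=(0, 3, 0, 0) under max, adds 1 for thr1 → (0, 4, 0, 0)
G, invoked 11, takes VC(C)=(0, 3, 0, 0) under max, adds 1 for thr0 → (1, 3, 0, 0)
I, invoked 16, takes VC(F)=(0, 0, 1, 2), VC(J)=(0, 4, 0, 0) under max, adds 1 for thr2 → (0, 4, 2, 2)
target: VC(G) = (1, 3, 0, 0)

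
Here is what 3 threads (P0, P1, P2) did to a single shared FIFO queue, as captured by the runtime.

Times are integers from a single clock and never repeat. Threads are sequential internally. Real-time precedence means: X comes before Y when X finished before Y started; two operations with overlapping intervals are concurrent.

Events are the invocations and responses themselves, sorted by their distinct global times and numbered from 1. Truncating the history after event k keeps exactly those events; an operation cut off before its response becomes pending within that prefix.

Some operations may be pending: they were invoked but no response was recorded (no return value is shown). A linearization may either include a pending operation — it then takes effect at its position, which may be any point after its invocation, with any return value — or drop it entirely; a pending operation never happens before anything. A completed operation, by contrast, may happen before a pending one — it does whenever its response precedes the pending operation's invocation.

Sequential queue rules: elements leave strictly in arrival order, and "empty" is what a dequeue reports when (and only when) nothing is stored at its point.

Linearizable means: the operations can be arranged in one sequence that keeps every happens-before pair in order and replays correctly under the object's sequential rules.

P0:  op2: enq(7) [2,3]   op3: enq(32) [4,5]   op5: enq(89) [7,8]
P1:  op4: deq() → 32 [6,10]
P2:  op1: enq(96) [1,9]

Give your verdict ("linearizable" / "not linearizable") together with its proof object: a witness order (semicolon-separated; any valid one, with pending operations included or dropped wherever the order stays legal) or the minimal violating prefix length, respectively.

not linearizable — minimal violating prefix: 10 events

through event 9 a valid linearization exists; event 10 (op4 responding at time 10) ends that
checked exhaustively: 10 real-time-consistent orders of 5 completed operations, zero legal FIFO queue replays
sample order op1, op2, op3, op4, op5 stalls at step 4 — op4 deq() → 32 has no legal effect
sample order op1, op2, op3, op5, op4 stalls at step 5 — op4 deq() → 32 has no legal effect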